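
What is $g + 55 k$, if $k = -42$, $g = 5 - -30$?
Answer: $-2275$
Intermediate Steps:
$g = 35$ ($g = 5 + 30 = 35$)
$g + 55 k = 35 + 55 \left(-42\right) = 35 - 2310 = -2275$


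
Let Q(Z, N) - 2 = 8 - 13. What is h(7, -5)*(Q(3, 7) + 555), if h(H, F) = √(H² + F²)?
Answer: 552*√74 ≈ 4748.5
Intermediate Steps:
Q(Z, N) = -3 (Q(Z, N) = 2 + (8 - 13) = 2 - 5 = -3)
h(H, F) = √(F² + H²)
h(7, -5)*(Q(3, 7) + 555) = √((-5)² + 7²)*(-3 + 555) = √(25 + 49)*552 = √74*552 = 552*√74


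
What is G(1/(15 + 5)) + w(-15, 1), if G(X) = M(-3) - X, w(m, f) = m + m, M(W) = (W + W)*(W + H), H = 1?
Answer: -361/20 ≈ -18.050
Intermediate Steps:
M(W) = 2*W*(1 + W) (M(W) = (W + W)*(W + 1) = (2*W)*(1 + W) = 2*W*(1 + W))
w(m, f) = 2*m
G(X) = 12 - X (G(X) = 2*(-3)*(1 - 3) - X = 2*(-3)*(-2) - X = 12 - X)
G(1/(15 + 5)) + w(-15, 1) = (12 - 1/(15 + 5)) + 2*(-15) = (12 - 1/20) - 30 = 239/20 - 30 = -361/20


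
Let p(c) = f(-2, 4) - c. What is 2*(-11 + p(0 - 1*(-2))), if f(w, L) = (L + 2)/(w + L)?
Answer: -20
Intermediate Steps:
f(w, L) = (2 + L)/(L + w)
p(c) = 3 - c (p(c) = (2 + 4)/(4 - 2) - c = 6/2 - c = (½)*6 - c = 3 - c)
2*(-11 + p(0 - 1*(-2))) = 2*(-11 + (3 - (0 - 1*(-2)))) = 2*(-11 + (3 - (0 + 2))) = 2*(-11 + (3 - 1*2)) = 2*(-11 + (3 - 2)) = 2*(-11 + 1) = 2*(-10) = -20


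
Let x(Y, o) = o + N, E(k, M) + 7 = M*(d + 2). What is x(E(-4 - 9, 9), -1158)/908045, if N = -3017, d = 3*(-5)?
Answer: -835/181609 ≈ -0.0045978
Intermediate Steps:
d = -15
E(k, M) = -7 - 13*M (E(k, M) = -7 + M*(-15 + 2) = -7 + M*(-13) = -7 - 13*M)
x(Y, o) = -3017 + o (x(Y, o) = o - 3017 = -3017 + o)
x(E(-4 - 9, 9), -1158)/908045 = (-3017 - 1158)/908045 = -4175*1/908045 = -835/181609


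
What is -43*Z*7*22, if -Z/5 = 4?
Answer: 132440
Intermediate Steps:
Z = -20 (Z = -5*4 = -20)
-43*Z*7*22 = -(-860)*7*22 = -43*(-140)*22 = 6020*22 = 132440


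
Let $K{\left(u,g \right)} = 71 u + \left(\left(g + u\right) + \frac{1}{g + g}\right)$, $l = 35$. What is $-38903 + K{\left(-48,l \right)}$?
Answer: $- \frac{2962679}{70} \approx -42324.0$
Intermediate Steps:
$K{\left(u,g \right)} = g + \frac{1}{2 g} + 72 u$ ($K{\left(u,g \right)} = 71 u + \left(\left(g + u\right) + \frac{1}{2 g}\right) = 71 u + \left(g + u + \frac{1}{2 g}\right) = g + \frac{1}{2 g} + 72 u$)
$-38903 + K{\left(-48,l \right)} = -38903 + \left(35 + \frac{1}{2 \cdot 35} + 72 \left(-48\right)\right) = -38903 + \left(35 + \frac{1}{2} \cdot \frac{1}{35} - 3456\right) = -38903 + \left(35 + \frac{1}{70} - 3456\right) = -38903 - \frac{239469}{70} = - \frac{2962679}{70}$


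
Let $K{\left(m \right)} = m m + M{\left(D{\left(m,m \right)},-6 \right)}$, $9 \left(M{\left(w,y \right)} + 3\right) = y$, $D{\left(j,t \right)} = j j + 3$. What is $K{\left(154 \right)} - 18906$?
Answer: $\frac{14419}{3} \approx 4806.3$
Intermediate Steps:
$D{\left(j,t \right)} = 3 + j^{2}$ ($D{\left(j,t \right)} = j^{2} + 3 = 3 + j^{2}$)
$M{\left(w,y \right)} = -3 + \frac{y}{9}$
$K{\left(m \right)} = - \frac{11}{3} + m^{2}$ ($K{\left(m \right)} = m m + \left(-3 + \frac{1}{9} \left(-6\right)\right) = m^{2} - \frac{11}{3} = - \frac{11}{3} + m^{2}$)
$K{\left(154 \right)} - 18906 = \left(- \frac{11}{3} + 154^{2}\right) - 18906 = \left(- \frac{11}{3} + 23716\right) - 18906 = \frac{71137}{3} - 18906 = \frac{14419}{3}$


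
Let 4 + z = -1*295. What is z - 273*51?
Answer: -14222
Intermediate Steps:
z = -299 (z = -4 - 1*295 = -4 - 295 = -299)
z - 273*51 = -299 - 273*51 = -299 - 13923 = -14222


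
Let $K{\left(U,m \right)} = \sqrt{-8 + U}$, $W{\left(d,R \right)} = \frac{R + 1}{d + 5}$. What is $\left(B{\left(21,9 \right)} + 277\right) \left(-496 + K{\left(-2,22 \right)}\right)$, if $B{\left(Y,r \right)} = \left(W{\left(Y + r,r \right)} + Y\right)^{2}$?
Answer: $- \frac{17743904}{49} + \frac{35774 i \sqrt{10}}{49} \approx -3.6212 \cdot 10^{5} + 2308.7 i$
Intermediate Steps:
$W{\left(d,R \right)} = \frac{1 + R}{5 + d}$
$B{\left(Y,r \right)} = \left(Y + \frac{1 + r}{5 + Y + r}\right)^{2}$ ($B{\left(Y,r \right)} = \left(\frac{1 + r}{5 + \left(Y + r\right)} + Y\right)^{2} = \left(\frac{1 + r}{5 + Y + r} + Y\right)^{2} = \left(Y + \frac{1 + r}{5 + Y + r}\right)^{2}$)
$\left(B{\left(21,9 \right)} + 277\right) \left(-496 + K{\left(-2,22 \right)}\right) = \left(\frac{\left(1 + 9 + 21 \left(5 + 21 + 9\right)\right)^{2}}{\left(5 + 21 + 9\right)^{2}} + 277\right) \left(-496 + \sqrt{-8 - 2}\right) = \left(\frac{\left(1 + 9 + 21 \cdot 35\right)^{2}}{1225} + 277\right) \left(-496 + \sqrt{-10}\right) = \left(\left(1 + 9 + 735\right)^{2} \cdot \frac{1}{1225} + 277\right) \left(-496 + i \sqrt{10}\right) = \left(745^{2} \cdot \frac{1}{1225} + 277\right) \left(-496 + i \sqrt{10}\right) = \left(555025 \cdot \frac{1}{1225} + 277\right) \left(-496 + i \sqrt{10}\right) = \left(\frac{22201}{49} + 277\right) \left(-496 + i \sqrt{10}\right) = \frac{35774 \left(-496 + i \sqrt{10}\right)}{49} = - \frac{17743904}{49} + \frac{35774 i \sqrt{10}}{49}$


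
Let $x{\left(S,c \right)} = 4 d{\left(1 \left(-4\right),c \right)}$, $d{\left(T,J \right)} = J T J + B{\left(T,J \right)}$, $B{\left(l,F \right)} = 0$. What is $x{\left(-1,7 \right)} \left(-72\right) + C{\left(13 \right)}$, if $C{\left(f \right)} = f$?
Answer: $56461$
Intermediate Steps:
$d{\left(T,J \right)} = T J^{2}$ ($d{\left(T,J \right)} = J T J + 0 = T J^{2} + 0 = T J^{2}$)
$x{\left(S,c \right)} = - 16 c^{2}$ ($x{\left(S,c \right)} = 4 \cdot 1 \left(-4\right) c^{2} = 4 \left(- 4 c^{2}\right) = - 16 c^{2}$)
$x{\left(-1,7 \right)} \left(-72\right) + C{\left(13 \right)} = - 16 \cdot 7^{2} \left(-72\right) + 13 = \left(-16\right) 49 \left(-72\right) + 13 = \left(-784\right) \left(-72\right) + 13 = 56448 + 13 = 56461$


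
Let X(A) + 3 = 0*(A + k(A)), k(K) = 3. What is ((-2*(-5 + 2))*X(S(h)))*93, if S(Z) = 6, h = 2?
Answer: -1674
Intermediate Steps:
X(A) = -3 (X(A) = -3 + 0*(A + 3) = -3 + 0*(3 + A) = -3 + 0 = -3)
((-2*(-5 + 2))*X(S(h)))*93 = (-2*(-5 + 2)*(-3))*93 = (-2*(-3)*(-3))*93 = (6*(-3))*93 = -18*93 = -1674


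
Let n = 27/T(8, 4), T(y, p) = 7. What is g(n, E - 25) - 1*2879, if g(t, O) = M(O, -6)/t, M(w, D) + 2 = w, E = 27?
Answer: -2879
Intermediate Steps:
M(w, D) = -2 + w
n = 27/7 ≈ 3.8571
g(t, O) = (-2 + O)/t
g(n, E - 25) - 1*2879 = (-2 + (27 - 25))/(27/7) - 1*2879 = 7*(-2 + 2)/27 - 2879 = (7/27)*0 - 2879 = 0 - 2879 = -2879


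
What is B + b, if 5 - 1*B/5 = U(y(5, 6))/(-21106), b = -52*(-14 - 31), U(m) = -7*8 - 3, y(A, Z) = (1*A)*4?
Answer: 49915395/21106 ≈ 2365.0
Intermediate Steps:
y(A, Z) = 4*A (y(A, Z) = A*4 = 4*A)
U(m) = -59 (U(m) = -56 - 3 = -59)
b = 2340 (b = -52*(-45) = 2340)
B = 527355/21106 (B = 25 - (-295)/(-21106) = 25 - (-295)*(-1)/21106 = 25 - 5*59/21106 = 25 - 295/21106 = 527355/21106 ≈ 24.986)
B + b = 527355/21106 + 2340 = 49915395/21106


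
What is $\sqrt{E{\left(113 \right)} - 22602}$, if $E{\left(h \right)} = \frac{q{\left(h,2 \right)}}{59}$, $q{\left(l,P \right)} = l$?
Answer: $\frac{i \sqrt{78670895}}{59} \approx 150.33 i$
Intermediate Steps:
$E{\left(h \right)} = \frac{h}{59}$
$\sqrt{E{\left(113 \right)} - 22602} = \sqrt{\frac{1}{59} \cdot 113 - 22602} = \sqrt{\frac{113}{59} - 22602} = \sqrt{- \frac{1333405}{59}} = \frac{i \sqrt{78670895}}{59}$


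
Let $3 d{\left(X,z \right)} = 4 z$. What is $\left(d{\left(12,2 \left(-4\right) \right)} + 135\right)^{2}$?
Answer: $\frac{139129}{9} \approx 15459.0$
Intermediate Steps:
$d{\left(X,z \right)} = \frac{4 z}{3}$
$\left(d{\left(12,2 \left(-4\right) \right)} + 135\right)^{2} = \left(\frac{4 \cdot 2 \left(-4\right)}{3} + 135\right)^{2} = \left(\frac{4}{3} \left(-8\right) + 135\right)^{2} = \left(- \frac{32}{3} + 135\right)^{2} = \left(\frac{373}{3}\right)^{2} = \frac{139129}{9}$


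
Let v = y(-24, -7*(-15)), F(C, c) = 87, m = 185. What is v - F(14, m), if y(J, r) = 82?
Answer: -5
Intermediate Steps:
v = 82
v - F(14, m) = 82 - 1*87 = 82 - 87 = -5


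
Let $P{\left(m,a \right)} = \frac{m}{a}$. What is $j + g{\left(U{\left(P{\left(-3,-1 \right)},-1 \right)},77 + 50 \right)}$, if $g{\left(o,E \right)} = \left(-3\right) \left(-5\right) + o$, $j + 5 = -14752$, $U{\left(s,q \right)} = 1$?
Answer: $-14741$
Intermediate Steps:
$j = -14757$ ($j = -5 - 14752 = -14757$)
$g{\left(o,E \right)} = 15 + o$
$j + g{\left(U{\left(P{\left(-3,-1 \right)},-1 \right)},77 + 50 \right)} = -14757 + \left(15 + 1\right) = -14757 + 16 = -14741$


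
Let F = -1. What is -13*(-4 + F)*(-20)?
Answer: -1300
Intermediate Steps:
-13*(-4 + F)*(-20) = -13*(-4 - 1)*(-20) = -13*(-5)*(-20) = 65*(-20) = -1300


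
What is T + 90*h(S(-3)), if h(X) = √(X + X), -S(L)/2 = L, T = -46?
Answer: -46 + 180*√3 ≈ 265.77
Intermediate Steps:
S(L) = -2*L
h(X) = √2*√X (h(X) = √(2*X) = √2*√X)
T + 90*h(S(-3)) = -46 + 90*(√2*√(-2*(-3))) = -46 + 90*(√2*√6) = -46 + 90*(2*√3) = -46 + 180*√3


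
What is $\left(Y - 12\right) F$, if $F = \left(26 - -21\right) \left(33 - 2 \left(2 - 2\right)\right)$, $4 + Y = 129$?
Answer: $175263$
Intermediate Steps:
$Y = 125$ ($Y = -4 + 129 = 125$)
$F = 1551$ ($F = \left(26 + 21\right) \left(33 - 0\right) = 47 \left(33 + 0\right) = 47 \cdot 33 = 1551$)
$\left(Y - 12\right) F = \left(125 - 12\right) 1551 = 113 \cdot 1551 = 175263$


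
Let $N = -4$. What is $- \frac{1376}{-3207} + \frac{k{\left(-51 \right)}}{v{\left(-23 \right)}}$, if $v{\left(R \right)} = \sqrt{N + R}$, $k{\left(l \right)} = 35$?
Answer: $\frac{1376}{3207} - \frac{35 i \sqrt{3}}{9} \approx 0.42906 - 6.7358 i$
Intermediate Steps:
$v{\left(R \right)} = \sqrt{-4 + R}$
$- \frac{1376}{-3207} + \frac{k{\left(-51 \right)}}{v{\left(-23 \right)}} = - \frac{1376}{-3207} + \frac{35}{\sqrt{-4 - 23}} = \left(-1376\right) \left(- \frac{1}{3207}\right) + \frac{35}{\sqrt{-27}} = \frac{1376}{3207} + \frac{35}{3 i \sqrt{3}} = \frac{1376}{3207} + 35 \left(- \frac{i \sqrt{3}}{9}\right) = \frac{1376}{3207} - \frac{35 i \sqrt{3}}{9}$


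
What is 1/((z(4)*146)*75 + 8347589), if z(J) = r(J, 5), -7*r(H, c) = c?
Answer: 7/58378373 ≈ 1.1991e-7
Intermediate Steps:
r(H, c) = -c/7
z(J) = -5/7 (z(J) = -⅐*5 = -5/7)
1/((z(4)*146)*75 + 8347589) = 1/(-5/7*146*75 + 8347589) = 1/(-730/7*75 + 8347589) = 1/(-54750/7 + 8347589) = 1/(58378373/7) = 7/58378373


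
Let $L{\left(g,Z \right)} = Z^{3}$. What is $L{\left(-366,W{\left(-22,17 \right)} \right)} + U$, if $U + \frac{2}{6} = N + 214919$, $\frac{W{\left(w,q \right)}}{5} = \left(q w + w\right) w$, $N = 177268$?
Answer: $\frac{247961851224560}{3} \approx 8.2654 \cdot 10^{13}$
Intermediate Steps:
$W{\left(w,q \right)} = 5 w \left(w + q w\right)$ ($W{\left(w,q \right)} = 5 \left(q w + w\right) w = 5 \left(w + q w\right) w = 5 w \left(w + q w\right)$)
$U = \frac{1176560}{3}$ ($U = - \frac{1}{3} + \left(177268 + 214919\right) = - \frac{1}{3} + 392187 = \frac{1176560}{3} \approx 3.9219 \cdot 10^{5}$)
$L{\left(-366,W{\left(-22,17 \right)} \right)} + U = \left(5 \left(-22\right)^{2} \left(1 + 17\right)\right)^{3} + \frac{1176560}{3} = \left(5 \cdot 484 \cdot 18\right)^{3} + \frac{1176560}{3} = 43560^{3} + \frac{1176560}{3} = 82653950016000 + \frac{1176560}{3} = \frac{247961851224560}{3}$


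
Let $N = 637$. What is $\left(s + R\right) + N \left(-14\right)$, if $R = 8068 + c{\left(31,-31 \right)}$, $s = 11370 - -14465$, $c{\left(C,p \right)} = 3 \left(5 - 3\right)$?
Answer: $24991$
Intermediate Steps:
$c{\left(C,p \right)} = 6$ ($c{\left(C,p \right)} = 3 \cdot 2 = 6$)
$s = 25835$ ($s = 11370 + 14465 = 25835$)
$R = 8074$ ($R = 8068 + 6 = 8074$)
$\left(s + R\right) + N \left(-14\right) = \left(25835 + 8074\right) + 637 \left(-14\right) = 33909 - 8918 = 24991$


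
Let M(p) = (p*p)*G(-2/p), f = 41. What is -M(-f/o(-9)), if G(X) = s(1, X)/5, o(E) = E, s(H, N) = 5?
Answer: -1681/81 ≈ -20.753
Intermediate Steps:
G(X) = 1 (G(X) = 5/5 = 5*(⅕) = 1)
M(p) = p² (M(p) = (p*p)*1 = p²*1 = p²)
-M(-f/o(-9)) = -(-41/(-9))² = -(-41*(-1)/9)² = -(-1*(-41/9))² = -(41/9)² = -1*1681/81 = -1681/81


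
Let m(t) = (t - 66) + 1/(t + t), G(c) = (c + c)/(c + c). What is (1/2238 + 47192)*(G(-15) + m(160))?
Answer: 3210822804497/716160 ≈ 4.4834e+6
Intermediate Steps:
G(c) = 1 (G(c) = (2*c)/((2*c)) = (2*c)*(1/(2*c)) = 1)
m(t) = -66 + t + 1/(2*t) (m(t) = (-66 + t) + 1/(2*t) = -66 + t + 1/(2*t))
(1/2238 + 47192)*(G(-15) + m(160)) = (1/2238 + 47192)*(1 + (-66 + 160 + (½)/160)) = (1/2238 + 47192)*(1 + (-66 + 160 + (½)*(1/160))) = 105615697*(1 + (-66 + 160 + 1/320))/2238 = 105615697*(1 + 30081/320)/2238 = (105615697/2238)*(30401/320) = 3210822804497/716160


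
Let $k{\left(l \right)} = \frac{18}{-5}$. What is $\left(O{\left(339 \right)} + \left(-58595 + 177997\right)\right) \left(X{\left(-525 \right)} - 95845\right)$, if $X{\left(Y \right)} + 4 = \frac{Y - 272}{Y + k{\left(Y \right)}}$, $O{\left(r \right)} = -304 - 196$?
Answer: $- \frac{10040279958548}{881} \approx -1.1396 \cdot 10^{10}$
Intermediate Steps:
$k{\left(l \right)} = - \frac{18}{5}$ ($k{\left(l \right)} = 18 \left(- \frac{1}{5}\right) = - \frac{18}{5}$)
$O{\left(r \right)} = -500$ ($O{\left(r \right)} = -304 - 196 = -500$)
$X{\left(Y \right)} = -4 + \frac{-272 + Y}{- \frac{18}{5} + Y}$ ($X{\left(Y \right)} = -4 + \frac{Y - 272}{Y - \frac{18}{5}} = -4 + \frac{-272 + Y}{- \frac{18}{5} + Y}$)
$\left(O{\left(339 \right)} + \left(-58595 + 177997\right)\right) \left(X{\left(-525 \right)} - 95845\right) = \left(-500 + \left(-58595 + 177997\right)\right) \left(\frac{-1288 - -7875}{-18 + 5 \left(-525\right)} - 95845\right) = \left(-500 + 119402\right) \left(\frac{-1288 + 7875}{-18 - 2625} - 95845\right) = 118902 \left(\frac{1}{-2643} \cdot 6587 - 95845\right) = 118902 \left(\left(- \frac{1}{2643}\right) 6587 - 95845\right) = 118902 \left(- \frac{6587}{2643} - 95845\right) = 118902 \left(- \frac{253324922}{2643}\right) = - \frac{10040279958548}{881}$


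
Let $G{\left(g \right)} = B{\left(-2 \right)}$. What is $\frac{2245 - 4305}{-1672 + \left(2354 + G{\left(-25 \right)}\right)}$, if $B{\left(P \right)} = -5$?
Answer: $- \frac{2060}{677} \approx -3.0428$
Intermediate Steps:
$G{\left(g \right)} = -5$
$\frac{2245 - 4305}{-1672 + \left(2354 + G{\left(-25 \right)}\right)} = \frac{2245 - 4305}{-1672 + \left(2354 - 5\right)} = - \frac{2060}{-1672 + 2349} = - \frac{2060}{677}$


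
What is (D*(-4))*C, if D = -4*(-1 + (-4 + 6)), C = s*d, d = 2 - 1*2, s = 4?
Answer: 0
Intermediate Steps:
d = 0 (d = 2 - 2 = 0)
C = 0 (C = 4*0 = 0)
D = -4 (D = -4*(-1 + 2) = -4*1 = -4)
(D*(-4))*C = -4*(-4)*0 = 16*0 = 0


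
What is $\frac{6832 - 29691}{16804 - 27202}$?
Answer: $\frac{22859}{10398} \approx 2.1984$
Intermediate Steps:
$\frac{6832 - 29691}{16804 - 27202} = - \frac{22859}{-10398} = \left(-22859\right) \left(- \frac{1}{10398}\right) = \frac{22859}{10398}$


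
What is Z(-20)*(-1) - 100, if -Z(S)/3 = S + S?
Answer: -220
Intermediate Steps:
Z(S) = -6*S (Z(S) = -3*(S + S) = -6*S)
Z(-20)*(-1) - 100 = -6*(-20)*(-1) - 100 = 120*(-1) - 100 = -120 - 100 = -220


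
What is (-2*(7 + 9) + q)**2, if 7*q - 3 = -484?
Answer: 497025/49 ≈ 10143.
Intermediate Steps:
q = -481/7 (q = 3/7 + (1/7)*(-484) = 3/7 - 484/7 = -481/7 ≈ -68.714)
(-2*(7 + 9) + q)**2 = (-2*(7 + 9) - 481/7)**2 = (-2*16 - 481/7)**2 = (-32 - 481/7)**2 = (-705/7)**2 = 497025/49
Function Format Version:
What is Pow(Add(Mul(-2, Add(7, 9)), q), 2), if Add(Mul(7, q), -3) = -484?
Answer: Rational(497025, 49) ≈ 10143.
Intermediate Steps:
q = Rational(-481, 7) (q = Add(Rational(3, 7), Mul(Rational(1, 7), -484)) = Add(Rational(3, 7), Rational(-484, 7)) = Rational(-481, 7) ≈ -68.714)
Pow(Add(Mul(-2, Add(7, 9)), q), 2) = Pow(Add(Mul(-2, Add(7, 9)), Rational(-481, 7)), 2) = Pow(Add(Mul(-2, 16), Rational(-481, 7)), 2) = Pow(Add(-32, Rational(-481, 7)), 2) = Pow(Rational(-705, 7), 2) = Rational(497025, 49)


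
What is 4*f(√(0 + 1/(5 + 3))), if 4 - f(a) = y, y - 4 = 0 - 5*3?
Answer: 60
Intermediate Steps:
y = -11 (y = 4 + (0 - 5*3) = 4 + (0 - 15) = 4 - 15 = -11)
f(a) = 15 (f(a) = 4 - 1*(-11) = 4 + 11 = 15)
4*f(√(0 + 1/(5 + 3))) = 4*15 = 60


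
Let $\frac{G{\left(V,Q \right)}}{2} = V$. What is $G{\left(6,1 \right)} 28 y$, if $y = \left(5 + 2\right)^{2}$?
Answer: $16464$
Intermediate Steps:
$G{\left(V,Q \right)} = 2 V$
$y = 49$ ($y = 7^{2} = 49$)
$G{\left(6,1 \right)} 28 y = 2 \cdot 6 \cdot 28 \cdot 49 = 12 \cdot 28 \cdot 49 = 336 \cdot 49 = 16464$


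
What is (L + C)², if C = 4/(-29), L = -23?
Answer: 450241/841 ≈ 535.36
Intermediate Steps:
C = -4/29 (C = 4*(-1/29) = -4/29 ≈ -0.13793)
(L + C)² = (-23 - 4/29)² = (-671/29)² = 450241/841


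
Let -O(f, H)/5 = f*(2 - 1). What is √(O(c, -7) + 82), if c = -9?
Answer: √127 ≈ 11.269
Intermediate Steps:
O(f, H) = -5*f (O(f, H) = -5*f*(2 - 1) = -5*f)
√(O(c, -7) + 82) = √(-5*(-9) + 82) = √(45 + 82) = √127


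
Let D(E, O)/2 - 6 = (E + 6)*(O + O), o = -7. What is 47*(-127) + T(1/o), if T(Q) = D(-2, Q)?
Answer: -41715/7 ≈ -5959.3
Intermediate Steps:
D(E, O) = 12 + 4*O*(6 + E) (D(E, O) = 12 + 2*((E + 6)*(O + O)) = 12 + 2*((6 + E)*(2*O)) = 12 + 2*(2*O*(6 + E)) = 12 + 4*O*(6 + E))
T(Q) = 12 + 16*Q (T(Q) = 12 + 24*Q + 4*(-2)*Q = 12 + 24*Q - 8*Q = 12 + 16*Q)
47*(-127) + T(1/o) = 47*(-127) + (12 + 16/(-7)) = -5969 + (12 + 16*(-⅐)) = -5969 + (12 - 16/7) = -5969 + 68/7 = -41715/7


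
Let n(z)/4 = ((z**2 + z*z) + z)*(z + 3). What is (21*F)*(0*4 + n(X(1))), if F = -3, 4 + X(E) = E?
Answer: 0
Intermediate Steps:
X(E) = -4 + E
n(z) = 4*(3 + z)*(z + 2*z**2) (n(z) = 4*(((z**2 + z*z) + z)*(z + 3)) = 4*(((z**2 + z**2) + z)*(3 + z)) = 4*((2*z**2 + z)*(3 + z)) = 4*((z + 2*z**2)*(3 + z)) = 4*((3 + z)*(z + 2*z**2)) = 4*(3 + z)*(z + 2*z**2))
(21*F)*(0*4 + n(X(1))) = (21*(-3))*(0*4 + 4*(-4 + 1)*(3 + 2*(-4 + 1)**2 + 7*(-4 + 1))) = -63*(0 + 4*(-3)*(3 + 2*(-3)**2 + 7*(-3))) = -63*(0 + 4*(-3)*(3 + 2*9 - 21)) = -63*(0 + 4*(-3)*(3 + 18 - 21)) = -63*(0 + 4*(-3)*0) = -63*(0 + 0) = -63*0 = 0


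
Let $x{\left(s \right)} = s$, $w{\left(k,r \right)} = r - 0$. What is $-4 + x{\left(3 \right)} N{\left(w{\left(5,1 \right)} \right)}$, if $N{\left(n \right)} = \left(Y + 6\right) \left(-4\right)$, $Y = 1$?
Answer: $-88$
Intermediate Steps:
$w{\left(k,r \right)} = r$ ($w{\left(k,r \right)} = r + 0 = r$)
$N{\left(n \right)} = -28$ ($N{\left(n \right)} = \left(1 + 6\right) \left(-4\right) = 7 \left(-4\right) = -28$)
$-4 + x{\left(3 \right)} N{\left(w{\left(5,1 \right)} \right)} = -4 + 3 \left(-28\right) = -4 - 84 = -88$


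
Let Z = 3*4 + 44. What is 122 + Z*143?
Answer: 8130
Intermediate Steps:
Z = 56 (Z = 12 + 44 = 56)
122 + Z*143 = 122 + 56*143 = 122 + 8008 = 8130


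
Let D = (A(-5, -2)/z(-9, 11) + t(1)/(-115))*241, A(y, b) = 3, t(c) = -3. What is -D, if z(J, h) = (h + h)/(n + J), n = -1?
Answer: 407772/1265 ≈ 322.35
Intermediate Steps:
z(J, h) = 2*h/(-1 + J) (z(J, h) = (h + h)/(-1 + J) = (2*h)/(-1 + J) = 2*h/(-1 + J))
D = -407772/1265 (D = (3/((2*11/(-1 - 9))) - 3/(-115))*241 = (3/((2*11/(-10))) - 3*(-1/115))*241 = (3/((2*11*(-1/10))) + 3/115)*241 = (3/(-11/5) + 3/115)*241 = (3*(-5/11) + 3/115)*241 = (-15/11 + 3/115)*241 = -1692/1265*241 = -407772/1265 ≈ -322.35)
-D = -1*(-407772/1265) = 407772/1265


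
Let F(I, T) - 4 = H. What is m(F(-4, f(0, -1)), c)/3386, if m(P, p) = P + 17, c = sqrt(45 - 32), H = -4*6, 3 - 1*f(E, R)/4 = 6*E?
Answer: -3/3386 ≈ -0.00088600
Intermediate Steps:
f(E, R) = 12 - 24*E
H = -24
F(I, T) = -20 (F(I, T) = 4 - 24 = -20)
c = sqrt(13) ≈ 3.6056
m(P, p) = 17 + P
m(F(-4, f(0, -1)), c)/3386 = (17 - 20)/3386 = -3*1/3386 = -3/3386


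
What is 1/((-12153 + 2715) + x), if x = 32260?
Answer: 1/22822 ≈ 4.3817e-5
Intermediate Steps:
1/((-12153 + 2715) + x) = 1/((-12153 + 2715) + 32260) = 1/(-9438 + 32260) = 1/22822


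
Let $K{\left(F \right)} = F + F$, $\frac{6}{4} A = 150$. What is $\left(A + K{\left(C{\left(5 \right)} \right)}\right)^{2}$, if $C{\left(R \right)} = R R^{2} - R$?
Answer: $115600$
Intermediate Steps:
$A = 100$ ($A = \frac{2}{3} \cdot 150 = 100$)
$C{\left(R \right)} = R^{3} - R$
$K{\left(F \right)} = 2 F$
$\left(A + K{\left(C{\left(5 \right)} \right)}\right)^{2} = \left(100 + 2 \left(5^{3} - 5\right)\right)^{2} = \left(100 + 2 \left(125 - 5\right)\right)^{2} = \left(100 + 2 \cdot 120\right)^{2} = \left(100 + 240\right)^{2} = 340^{2} = 115600$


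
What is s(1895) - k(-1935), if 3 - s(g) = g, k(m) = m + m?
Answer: 1978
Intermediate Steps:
k(m) = 2*m
s(g) = 3 - g
s(1895) - k(-1935) = (3 - 1*1895) - 2*(-1935) = (3 - 1895) - 1*(-3870) = -1892 + 3870 = 1978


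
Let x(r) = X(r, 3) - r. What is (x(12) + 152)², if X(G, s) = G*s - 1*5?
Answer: 29241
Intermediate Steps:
X(G, s) = -5 + G*s (X(G, s) = G*s - 5 = -5 + G*s)
x(r) = -5 + 2*r (x(r) = (-5 + r*3) - r = (-5 + 3*r) - r = -5 + 2*r)
(x(12) + 152)² = ((-5 + 2*12) + 152)² = ((-5 + 24) + 152)² = (19 + 152)² = 171² = 29241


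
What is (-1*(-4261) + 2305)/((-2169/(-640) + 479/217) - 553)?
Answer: -911886080/76023407 ≈ -11.995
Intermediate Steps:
(-1*(-4261) + 2305)/((-2169/(-640) + 479/217) - 553) = (4261 + 2305)/((-2169*(-1/640) + 479*(1/217)) - 553) = 6566/((2169/640 + 479/217) - 553) = 6566/(777233/138880 - 553) = 6566/(-76023407/138880) = 6566*(-138880/76023407) = -911886080/76023407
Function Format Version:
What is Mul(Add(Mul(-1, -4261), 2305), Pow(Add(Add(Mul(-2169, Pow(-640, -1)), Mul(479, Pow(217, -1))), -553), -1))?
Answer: Rational(-911886080, 76023407) ≈ -11.995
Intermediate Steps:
Mul(Add(Mul(-1, -4261), 2305), Pow(Add(Add(Mul(-2169, Pow(-640, -1)), Mul(479, Pow(217, -1))), -553), -1)) = Mul(Add(4261, 2305), Pow(Add(Add(Mul(-2169, Rational(-1, 640)), Mul(479, Rational(1, 217))), -553), -1)) = Mul(6566, Pow(Add(Add(Rational(2169, 640), Rational(479, 217)), -553), -1)) = Mul(6566, Pow(Add(Rational(777233, 138880), -553), -1)) = Mul(6566, Pow(Rational(-76023407, 138880), -1)) = Mul(6566, Rational(-138880, 76023407)) = Rational(-911886080, 76023407)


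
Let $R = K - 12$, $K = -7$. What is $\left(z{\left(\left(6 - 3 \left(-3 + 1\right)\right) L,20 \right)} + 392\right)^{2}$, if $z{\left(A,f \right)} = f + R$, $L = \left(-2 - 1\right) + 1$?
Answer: $154449$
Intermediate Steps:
$R = -19$ ($R = -7 - 12 = -19$)
$L = -2$ ($L = -3 + 1 = -2$)
$z{\left(A,f \right)} = -19 + f$ ($z{\left(A,f \right)} = f - 19 = -19 + f$)
$\left(z{\left(\left(6 - 3 \left(-3 + 1\right)\right) L,20 \right)} + 392\right)^{2} = \left(\left(-19 + 20\right) + 392\right)^{2} = \left(1 + 392\right)^{2} = 393^{2} = 154449$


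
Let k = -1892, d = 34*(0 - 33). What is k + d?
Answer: -3014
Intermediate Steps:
d = -1122 (d = 34*(-33) = -1122)
k + d = -1892 - 1122 = -3014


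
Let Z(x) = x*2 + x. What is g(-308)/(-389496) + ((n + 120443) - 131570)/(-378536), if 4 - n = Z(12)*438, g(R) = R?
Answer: 1323815753/18429782232 ≈ 0.071830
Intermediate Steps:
Z(x) = 3*x (Z(x) = 2*x + x = 3*x)
n = -15764 (n = 4 - 3*12*438 = 4 - 36*438 = 4 - 1*15768 = 4 - 15768 = -15764)
g(-308)/(-389496) + ((n + 120443) - 131570)/(-378536) = -308/(-389496) + ((-15764 + 120443) - 131570)/(-378536) = -308*(-1/389496) + (104679 - 131570)*(-1/378536) = 77/97374 - 26891*(-1/378536) = 77/97374 + 26891/378536 = 1323815753/18429782232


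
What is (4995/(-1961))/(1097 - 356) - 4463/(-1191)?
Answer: 58371538/15591381 ≈ 3.7438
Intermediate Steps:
(4995/(-1961))/(1097 - 356) - 4463/(-1191) = (4995*(-1/1961))/741 - 4463*(-1/1191) = -135/53*1/741 + 4463/1191 = -45/13091 + 4463/1191 = 58371538/15591381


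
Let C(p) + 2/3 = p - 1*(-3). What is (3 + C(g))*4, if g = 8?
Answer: 160/3 ≈ 53.333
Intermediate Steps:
C(p) = 7/3 + p (C(p) = -⅔ + (p - 1*(-3)) = -⅔ + (p + 3) = -⅔ + (3 + p) = 7/3 + p)
(3 + C(g))*4 = (3 + (7/3 + 8))*4 = (3 + 31/3)*4 = (40/3)*4 = 160/3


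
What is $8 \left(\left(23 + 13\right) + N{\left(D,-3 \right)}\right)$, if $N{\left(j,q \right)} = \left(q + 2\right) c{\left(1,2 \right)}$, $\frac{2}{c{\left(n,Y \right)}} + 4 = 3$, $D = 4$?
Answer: $304$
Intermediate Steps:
$c{\left(n,Y \right)} = -2$ ($c{\left(n,Y \right)} = \frac{2}{-4 + 3} = \frac{2}{-1} = 2 \left(-1\right) = -2$)
$N{\left(j,q \right)} = -4 - 2 q$ ($N{\left(j,q \right)} = \left(q + 2\right) \left(-2\right) = \left(2 + q\right) \left(-2\right) = -4 - 2 q$)
$8 \left(\left(23 + 13\right) + N{\left(D,-3 \right)}\right) = 8 \left(\left(23 + 13\right) - -2\right) = 8 \left(36 + \left(-4 + 6\right)\right) = 8 \left(36 + 2\right) = 8 \cdot 38 = 304$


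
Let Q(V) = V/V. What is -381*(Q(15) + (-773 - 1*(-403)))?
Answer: 140589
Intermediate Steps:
Q(V) = 1
-381*(Q(15) + (-773 - 1*(-403))) = -381*(1 + (-773 - 1*(-403))) = -381*(1 + (-773 + 403)) = -381*(1 - 370) = -381*(-369) = 140589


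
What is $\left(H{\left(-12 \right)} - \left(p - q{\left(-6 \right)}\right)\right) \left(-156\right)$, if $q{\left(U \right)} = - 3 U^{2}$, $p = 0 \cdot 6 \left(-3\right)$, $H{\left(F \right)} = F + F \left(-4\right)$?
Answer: $11232$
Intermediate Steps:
$H{\left(F \right)} = - 3 F$ ($H{\left(F \right)} = F - 4 F = - 3 F$)
$p = 0$ ($p = 0 \left(-3\right) = 0$)
$\left(H{\left(-12 \right)} - \left(p - q{\left(-6 \right)}\right)\right) \left(-156\right) = \left(\left(-3\right) \left(-12\right) - 3 \left(-6\right)^{2}\right) \left(-156\right) = \left(36 + \left(\left(-3\right) 36 + 0\right)\right) \left(-156\right) = \left(36 + \left(-108 + 0\right)\right) \left(-156\right) = \left(36 - 108\right) \left(-156\right) = \left(-72\right) \left(-156\right) = 11232$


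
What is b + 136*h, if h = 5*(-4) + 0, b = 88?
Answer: -2632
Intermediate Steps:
h = -20 (h = -20 + 0 = -20)
b + 136*h = 88 + 136*(-20) = 88 - 2720 = -2632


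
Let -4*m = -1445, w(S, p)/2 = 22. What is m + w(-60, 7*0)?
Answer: 1621/4 ≈ 405.25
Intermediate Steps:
w(S, p) = 44 (w(S, p) = 2*22 = 44)
m = 1445/4 (m = -1/4*(-1445) = 1445/4 ≈ 361.25)
m + w(-60, 7*0) = 1445/4 + 44 = 1621/4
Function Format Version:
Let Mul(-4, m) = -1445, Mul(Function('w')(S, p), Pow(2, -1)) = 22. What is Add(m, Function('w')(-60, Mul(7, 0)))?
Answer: Rational(1621, 4) ≈ 405.25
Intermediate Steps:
Function('w')(S, p) = 44 (Function('w')(S, p) = Mul(2, 22) = 44)
m = Rational(1445, 4) (m = Mul(Rational(-1, 4), -1445) = Rational(1445, 4) ≈ 361.25)
Add(m, Function('w')(-60, Mul(7, 0))) = Add(Rational(1445, 4), 44) = Rational(1621, 4)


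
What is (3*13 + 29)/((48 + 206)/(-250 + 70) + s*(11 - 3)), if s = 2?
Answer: 6120/1313 ≈ 4.6611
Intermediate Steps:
(3*13 + 29)/((48 + 206)/(-250 + 70) + s*(11 - 3)) = (3*13 + 29)/((48 + 206)/(-250 + 70) + 2*(11 - 3)) = (39 + 29)/(254/(-180) + 2*8) = 68/(254*(-1/180) + 16) = 68/(-127/90 + 16) = 68/(1313/90) = 68*(90/1313) = 6120/1313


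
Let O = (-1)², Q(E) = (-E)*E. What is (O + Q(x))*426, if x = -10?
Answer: -42174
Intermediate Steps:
Q(E) = -E²
O = 1
(O + Q(x))*426 = (1 - 1*(-10)²)*426 = (1 - 1*100)*426 = (1 - 100)*426 = -99*426 = -42174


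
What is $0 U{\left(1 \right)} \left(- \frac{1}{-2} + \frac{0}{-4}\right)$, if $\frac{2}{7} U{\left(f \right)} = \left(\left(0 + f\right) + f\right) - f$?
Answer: $0$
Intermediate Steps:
$U{\left(f \right)} = \frac{7 f}{2}$ ($U{\left(f \right)} = \frac{7 \left(\left(\left(0 + f\right) + f\right) - f\right)}{2} = \frac{7 \left(\left(f + f\right) - f\right)}{2} = \frac{7 \left(2 f - f\right)}{2} = \frac{7 f}{2}$)
$0 U{\left(1 \right)} \left(- \frac{1}{-2} + \frac{0}{-4}\right) = 0 \cdot \frac{7}{2} \cdot 1 \left(- \frac{1}{-2} + \frac{0}{-4}\right) = 0 \cdot \frac{7}{2} \left(\left(-1\right) \left(- \frac{1}{2}\right) + 0 \left(- \frac{1}{4}\right)\right) = 0 \left(\frac{1}{2} + 0\right) = 0 \cdot \frac{1}{2} = 0$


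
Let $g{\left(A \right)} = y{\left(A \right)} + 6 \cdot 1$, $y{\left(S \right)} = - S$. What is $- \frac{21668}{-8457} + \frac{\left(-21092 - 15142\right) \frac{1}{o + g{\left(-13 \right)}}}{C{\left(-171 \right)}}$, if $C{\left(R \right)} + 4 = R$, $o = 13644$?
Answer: $\frac{52115160638}{20220898425} \approx 2.5773$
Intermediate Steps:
$C{\left(R \right)} = -4 + R$
$g{\left(A \right)} = 6 - A$ ($g{\left(A \right)} = - A + 6 \cdot 1 = - A + 6 = 6 - A$)
$- \frac{21668}{-8457} + \frac{\left(-21092 - 15142\right) \frac{1}{o + g{\left(-13 \right)}}}{C{\left(-171 \right)}} = - \frac{21668}{-8457} + \frac{\left(-21092 - 15142\right) \frac{1}{13644 + \left(6 - -13\right)}}{-4 - 171} = \left(-21668\right) \left(- \frac{1}{8457}\right) + \frac{\left(-36234\right) \frac{1}{13644 + \left(6 + 13\right)}}{-175} = \frac{21668}{8457} + - \frac{36234}{13644 + 19} \left(- \frac{1}{175}\right) = \frac{21668}{8457} + - \frac{36234}{13663} \left(- \frac{1}{175}\right) = \frac{21668}{8457} + \left(-36234\right) \frac{1}{13663} \left(- \frac{1}{175}\right) = \frac{21668}{8457} - - \frac{36234}{2391025} = \frac{21668}{8457} + \frac{36234}{2391025} = \frac{52115160638}{20220898425}$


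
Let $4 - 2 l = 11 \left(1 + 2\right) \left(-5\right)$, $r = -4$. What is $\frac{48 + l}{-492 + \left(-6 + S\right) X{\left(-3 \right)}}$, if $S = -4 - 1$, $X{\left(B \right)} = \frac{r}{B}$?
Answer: $- \frac{159}{608} \approx -0.26151$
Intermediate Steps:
$X{\left(B \right)} = - \frac{4}{B}$
$l = \frac{169}{2}$ ($l = 2 - \frac{11 \left(1 + 2\right) \left(-5\right)}{2} = 2 - \frac{11 \cdot 3 \left(-5\right)}{2} = 2 - \frac{11 \left(-15\right)}{2} = 2 - - \frac{165}{2} = 2 + \frac{165}{2} = \frac{169}{2} \approx 84.5$)
$S = -5$ ($S = -4 - 1 = -5$)
$\frac{48 + l}{-492 + \left(-6 + S\right) X{\left(-3 \right)}} = \frac{48 + \frac{169}{2}}{-492 + \left(-6 - 5\right) \left(- \frac{4}{-3}\right)} = \frac{265}{2 \left(-492 - 11 \left(\left(-4\right) \left(- \frac{1}{3}\right)\right)\right)} = \frac{265}{2 \left(-492 - \frac{44}{3}\right)} = \frac{265}{2 \left(- \frac{1520}{3}\right)} = \frac{265}{2} \left(- \frac{3}{1520}\right) = - \frac{159}{608}$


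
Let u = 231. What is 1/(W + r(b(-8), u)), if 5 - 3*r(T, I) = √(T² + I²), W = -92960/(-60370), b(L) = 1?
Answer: -350586701/647141769083 - 36445369*√53362/647141769083 ≈ -0.013551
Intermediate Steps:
W = 9296/6037 (W = -92960*(-1/60370) = 9296/6037 ≈ 1.5398)
r(T, I) = 5/3 - √(I² + T²)/3 (r(T, I) = 5/3 - √(T² + I²)/3 = 5/3 - √(I² + T²)/3)
1/(W + r(b(-8), u)) = 1/(9296/6037 + (5/3 - √(231² + 1²)/3)) = 1/(9296/6037 + (5/3 - √(53361 + 1)/3)) = 1/(9296/6037 + (5/3 - √53362/3)) = 1/(58073/18111 - √53362/3)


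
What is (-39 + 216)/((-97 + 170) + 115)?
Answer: 177/188 ≈ 0.94149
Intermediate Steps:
(-39 + 216)/((-97 + 170) + 115) = 177/(73 + 115) = 177/188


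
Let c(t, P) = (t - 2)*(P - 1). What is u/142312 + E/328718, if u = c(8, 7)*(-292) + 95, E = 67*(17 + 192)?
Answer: -715730235/23390258008 ≈ -0.030600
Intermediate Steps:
E = 14003 (E = 67*209 = 14003)
c(t, P) = (-1 + P)*(-2 + t) (c(t, P) = (-2 + t)*(-1 + P) = (-1 + P)*(-2 + t))
u = -10417 (u = (2 - 1*8 - 2*7 + 7*8)*(-292) + 95 = (2 - 8 - 14 + 56)*(-292) + 95 = 36*(-292) + 95 = -10512 + 95 = -10417)
u/142312 + E/328718 = -10417/142312 + 14003/328718 = -715730235/23390258008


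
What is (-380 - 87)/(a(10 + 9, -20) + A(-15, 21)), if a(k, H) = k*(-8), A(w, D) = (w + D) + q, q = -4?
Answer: 467/150 ≈ 3.1133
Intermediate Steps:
A(w, D) = -4 + D + w (A(w, D) = (w + D) - 4 = (D + w) - 4 = -4 + D + w)
a(k, H) = -8*k
(-380 - 87)/(a(10 + 9, -20) + A(-15, 21)) = (-380 - 87)/(-8*(10 + 9) + (-4 + 21 - 15)) = -467/(-8*19 + 2) = -467/(-152 + 2) = -467/(-150) = -467*(-1/150) = 467/150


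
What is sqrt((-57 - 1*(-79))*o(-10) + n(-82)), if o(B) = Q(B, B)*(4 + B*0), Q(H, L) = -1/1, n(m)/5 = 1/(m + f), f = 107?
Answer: I*sqrt(2195)/5 ≈ 9.3702*I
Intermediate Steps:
n(m) = 5/(107 + m) (n(m) = 5/(m + 107) = 5/(107 + m))
Q(H, L) = -1 (Q(H, L) = -1*1 = -1)
o(B) = -4 (o(B) = -(4 + B*0) = -(4 + 0) = -1*4 = -4)
sqrt((-57 - 1*(-79))*o(-10) + n(-82)) = sqrt((-57 - 1*(-79))*(-4) + 5/(107 - 82)) = sqrt((-57 + 79)*(-4) + 5/25) = sqrt(22*(-4) + 5*(1/25)) = sqrt(-88 + 1/5) = sqrt(-439/5) = I*sqrt(2195)/5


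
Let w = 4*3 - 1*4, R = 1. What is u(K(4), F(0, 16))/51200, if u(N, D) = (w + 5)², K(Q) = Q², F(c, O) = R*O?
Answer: 169/51200 ≈ 0.0033008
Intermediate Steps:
w = 8 (w = 12 - 4 = 8)
F(c, O) = O (F(c, O) = 1*O = O)
u(N, D) = 169 (u(N, D) = (8 + 5)² = 13² = 169)
u(K(4), F(0, 16))/51200 = 169/51200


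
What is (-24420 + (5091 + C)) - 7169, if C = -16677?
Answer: -43175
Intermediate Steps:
(-24420 + (5091 + C)) - 7169 = (-24420 + (5091 - 16677)) - 7169 = (-24420 - 11586) - 7169 = -36006 - 7169 = -43175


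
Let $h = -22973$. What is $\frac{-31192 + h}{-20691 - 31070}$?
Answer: $\frac{54165}{51761} \approx 1.0464$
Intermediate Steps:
$\frac{-31192 + h}{-20691 - 31070} = \frac{-31192 - 22973}{-20691 - 31070} = - \frac{54165}{-51761} = \left(-54165\right) \left(- \frac{1}{51761}\right) = \frac{54165}{51761}$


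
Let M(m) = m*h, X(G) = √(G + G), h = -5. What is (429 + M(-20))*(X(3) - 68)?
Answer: -35972 + 529*√6 ≈ -34676.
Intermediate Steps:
X(G) = √2*√G (X(G) = √(2*G) = √2*√G)
M(m) = -5*m (M(m) = m*(-5) = -5*m)
(429 + M(-20))*(X(3) - 68) = (429 - 5*(-20))*(√2*√3 - 68) = (429 + 100)*(√6 - 68) = 529*(-68 + √6) = -35972 + 529*√6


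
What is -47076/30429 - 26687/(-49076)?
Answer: -499414351/497777868 ≈ -1.0033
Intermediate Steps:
-47076/30429 - 26687/(-49076) = -47076*1/30429 - 26687*(-1/49076) = -15692/10143 + 26687/49076 = -499414351/497777868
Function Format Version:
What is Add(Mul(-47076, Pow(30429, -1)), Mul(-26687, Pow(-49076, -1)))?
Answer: Rational(-499414351, 497777868) ≈ -1.0033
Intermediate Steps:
Add(Mul(-47076, Pow(30429, -1)), Mul(-26687, Pow(-49076, -1))) = Add(Mul(-47076, Rational(1, 30429)), Mul(-26687, Rational(-1, 49076))) = Add(Rational(-15692, 10143), Rational(26687, 49076)) = Rational(-499414351, 497777868)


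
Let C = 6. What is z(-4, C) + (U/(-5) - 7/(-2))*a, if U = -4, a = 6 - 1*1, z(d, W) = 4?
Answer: 51/2 ≈ 25.500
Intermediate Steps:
a = 5 (a = 6 - 1 = 5)
z(-4, C) + (U/(-5) - 7/(-2))*a = 4 + (-4/(-5) - 7/(-2))*5 = 4 + (-4*(-⅕) - 7*(-½))*5 = 4 + (⅘ + 7/2)*5 = 4 + (43/10)*5 = 4 + 43/2 = 51/2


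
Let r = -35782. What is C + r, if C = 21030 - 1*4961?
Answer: -19713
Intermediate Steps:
C = 16069 (C = 21030 - 4961 = 16069)
C + r = 16069 - 35782 = -19713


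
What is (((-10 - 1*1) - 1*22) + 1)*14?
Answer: -448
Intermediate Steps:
(((-10 - 1*1) - 1*22) + 1)*14 = (((-10 - 1) - 22) + 1)*14 = ((-11 - 22) + 1)*14 = (-33 + 1)*14 = -32*14 = -448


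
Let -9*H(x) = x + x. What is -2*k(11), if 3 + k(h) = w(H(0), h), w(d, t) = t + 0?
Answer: -16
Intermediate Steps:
H(x) = -2*x/9 (H(x) = -(x + x)/9 = -2*x/9)
w(d, t) = t
k(h) = -3 + h
-2*k(11) = -2*(-3 + 11) = -2*8 = -16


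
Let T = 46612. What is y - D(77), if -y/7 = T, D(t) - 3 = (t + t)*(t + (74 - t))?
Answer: -337683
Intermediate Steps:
D(t) = 3 + 148*t (D(t) = 3 + (t + t)*(t + (74 - t)) = 3 + (2*t)*74 = 3 + 148*t)
y = -326284 (y = -7*46612 = -326284)
y - D(77) = -326284 - (3 + 148*77) = -326284 - (3 + 11396) = -326284 - 1*11399 = -326284 - 11399 = -337683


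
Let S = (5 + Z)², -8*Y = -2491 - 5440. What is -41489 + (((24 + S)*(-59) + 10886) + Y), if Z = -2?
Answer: -252469/8 ≈ -31559.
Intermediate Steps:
Y = 7931/8 (Y = -(-2491 - 5440)/8 = -⅛*(-7931) = 7931/8 ≈ 991.38)
S = 9 (S = (5 - 2)² = 3² = 9)
-41489 + (((24 + S)*(-59) + 10886) + Y) = -41489 + (((24 + 9)*(-59) + 10886) + 7931/8) = -41489 + ((33*(-59) + 10886) + 7931/8) = -41489 + ((-1947 + 10886) + 7931/8) = -41489 + (8939 + 7931/8) = -41489 + 79443/8 = -252469/8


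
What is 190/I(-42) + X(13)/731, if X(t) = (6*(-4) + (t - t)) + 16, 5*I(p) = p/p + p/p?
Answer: 347217/731 ≈ 474.99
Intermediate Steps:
I(p) = ⅖ (I(p) = (p/p + p/p)/5 = (1 + 1)/5 = (⅕)*2 = ⅖)
X(t) = -8 (X(t) = (-24 + 0) + 16 = -24 + 16 = -8)
190/I(-42) + X(13)/731 = 190/(⅖) - 8/731 = 190*(5/2) - 8*1/731 = 475 - 8/731 = 347217/731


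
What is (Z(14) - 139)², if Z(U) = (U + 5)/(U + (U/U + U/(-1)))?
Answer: 14400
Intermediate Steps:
Z(U) = 5 + U (Z(U) = (5 + U)/(U + (1 + U*(-1))) = (5 + U)/(U + (1 - U)) = (5 + U)/1 = (5 + U)*1 = 5 + U)
(Z(14) - 139)² = ((5 + 14) - 139)² = (19 - 139)² = (-120)² = 14400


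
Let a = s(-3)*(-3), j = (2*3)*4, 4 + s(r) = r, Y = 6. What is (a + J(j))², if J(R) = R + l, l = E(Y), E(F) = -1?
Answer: 1936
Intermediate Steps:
s(r) = -4 + r
l = -1
j = 24 (j = 6*4 = 24)
J(R) = -1 + R (J(R) = R - 1 = -1 + R)
a = 21 (a = (-4 - 3)*(-3) = -7*(-3) = 21)
(a + J(j))² = (21 + (-1 + 24))² = (21 + 23)² = 44² = 1936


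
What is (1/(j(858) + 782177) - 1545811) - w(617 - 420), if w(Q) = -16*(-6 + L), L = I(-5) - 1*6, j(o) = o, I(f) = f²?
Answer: -1210261245104/783035 ≈ -1.5456e+6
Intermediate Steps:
L = 19 (L = (-5)² - 1*6 = 25 - 6 = 19)
w(Q) = -208 (w(Q) = -16*(-6 + 19) = -16*13 = -208)
(1/(j(858) + 782177) - 1545811) - w(617 - 420) = (1/(858 + 782177) - 1545811) - 1*(-208) = (1/783035 - 1545811) + 208 = -1210424116384/783035 + 208 = -1210261245104/783035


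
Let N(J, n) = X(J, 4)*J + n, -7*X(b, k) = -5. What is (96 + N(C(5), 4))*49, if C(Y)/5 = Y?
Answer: 5775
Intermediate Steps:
X(b, k) = 5/7 (X(b, k) = -1/7*(-5) = 5/7)
C(Y) = 5*Y
N(J, n) = n + 5*J/7 (N(J, n) = 5*J/7 + n = n + 5*J/7)
(96 + N(C(5), 4))*49 = (96 + (4 + 5*(5*5)/7))*49 = (96 + (4 + (5/7)*25))*49 = (96 + (4 + 125/7))*49 = (96 + 153/7)*49 = (825/7)*49 = 5775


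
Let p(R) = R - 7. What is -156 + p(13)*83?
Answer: 342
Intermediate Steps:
p(R) = -7 + R
-156 + p(13)*83 = -156 + (-7 + 13)*83 = -156 + 6*83 = -156 + 498 = 342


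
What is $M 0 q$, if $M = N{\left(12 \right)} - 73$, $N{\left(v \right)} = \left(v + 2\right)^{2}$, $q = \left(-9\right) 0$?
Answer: $0$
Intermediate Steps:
$q = 0$
$N{\left(v \right)} = \left(2 + v\right)^{2}$
$M = 123$ ($M = \left(2 + 12\right)^{2} - 73 = 14^{2} - 73 = 196 - 73 = 123$)
$M 0 q = 123 \cdot 0 \cdot 0 = 123 \cdot 0 = 0$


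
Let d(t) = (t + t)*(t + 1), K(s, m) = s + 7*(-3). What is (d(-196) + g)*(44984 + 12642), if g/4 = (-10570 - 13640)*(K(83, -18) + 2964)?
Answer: -16882193636400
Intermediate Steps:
K(s, m) = -21 + s (K(s, m) = s - 21 = -21 + s)
d(t) = 2*t*(1 + t) (d(t) = (2*t)*(1 + t) = 2*t*(1 + t))
g = -293037840 (g = 4*((-10570 - 13640)*((-21 + 83) + 2964)) = 4*(-24210*(62 + 2964)) = 4*(-24210*3026) = 4*(-73259460) = -293037840)
(d(-196) + g)*(44984 + 12642) = (2*(-196)*(1 - 196) - 293037840)*(44984 + 12642) = (2*(-196)*(-195) - 293037840)*57626 = (76440 - 293037840)*57626 = -292961400*57626 = -16882193636400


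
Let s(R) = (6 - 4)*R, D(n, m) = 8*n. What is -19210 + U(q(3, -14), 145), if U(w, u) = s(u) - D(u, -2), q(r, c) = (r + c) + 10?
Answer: -20080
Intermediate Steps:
s(R) = 2*R
q(r, c) = 10 + c + r (q(r, c) = (c + r) + 10 = 10 + c + r)
U(w, u) = -6*u (U(w, u) = 2*u - 8*u = -6*u)
-19210 + U(q(3, -14), 145) = -19210 - 6*145 = -19210 - 870 = -20080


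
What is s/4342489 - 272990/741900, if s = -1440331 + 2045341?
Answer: -73659915311/322169258910 ≈ -0.22864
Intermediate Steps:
s = 605010
s/4342489 - 272990/741900 = 605010/4342489 - 272990/741900 = 605010*(1/4342489) - 272990*1/741900 = 605010/4342489 - 27299/74190 = -73659915311/322169258910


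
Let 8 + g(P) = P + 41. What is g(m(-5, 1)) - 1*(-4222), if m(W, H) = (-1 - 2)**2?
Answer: 4264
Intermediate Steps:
m(W, H) = 9 (m(W, H) = (-3)**2 = 9)
g(P) = 33 + P (g(P) = -8 + (P + 41) = -8 + (41 + P) = 33 + P)
g(m(-5, 1)) - 1*(-4222) = (33 + 9) - 1*(-4222) = 42 + 4222 = 4264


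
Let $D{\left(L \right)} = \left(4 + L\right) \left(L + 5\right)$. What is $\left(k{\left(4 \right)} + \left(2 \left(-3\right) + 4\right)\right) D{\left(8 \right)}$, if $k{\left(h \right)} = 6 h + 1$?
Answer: $3588$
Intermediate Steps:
$D{\left(L \right)} = \left(4 + L\right) \left(5 + L\right)$
$k{\left(h \right)} = 1 + 6 h$
$\left(k{\left(4 \right)} + \left(2 \left(-3\right) + 4\right)\right) D{\left(8 \right)} = \left(\left(1 + 6 \cdot 4\right) + \left(2 \left(-3\right) + 4\right)\right) \left(20 + 8^{2} + 9 \cdot 8\right) = \left(\left(1 + 24\right) + \left(-6 + 4\right)\right) \left(20 + 64 + 72\right) = \left(25 - 2\right) 156 = 23 \cdot 156 = 3588$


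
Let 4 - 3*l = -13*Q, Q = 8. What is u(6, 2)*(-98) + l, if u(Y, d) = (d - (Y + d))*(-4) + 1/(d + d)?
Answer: -4681/2 ≈ -2340.5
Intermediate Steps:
l = 36 (l = 4/3 - (-13)*8/3 = 4/3 - 1/3*(-104) = 4/3 + 104/3 = 36)
u(Y, d) = 1/(2*d) + 4*Y (u(Y, d) = (d + (-Y - d))*(-4) + 1/(2*d) = -Y*(-4) + 1/(2*d) = 4*Y + 1/(2*d) = 1/(2*d) + 4*Y)
u(6, 2)*(-98) + l = ((1/2)/2 + 4*6)*(-98) + 36 = ((1/2)*(1/2) + 24)*(-98) + 36 = (1/4 + 24)*(-98) + 36 = (97/4)*(-98) + 36 = -4753/2 + 36 = -4681/2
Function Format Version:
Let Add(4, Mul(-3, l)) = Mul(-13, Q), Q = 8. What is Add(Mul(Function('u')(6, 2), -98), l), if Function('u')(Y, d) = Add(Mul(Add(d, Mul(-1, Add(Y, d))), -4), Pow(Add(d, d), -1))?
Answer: Rational(-4681, 2) ≈ -2340.5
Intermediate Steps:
l = 36 (l = Add(Rational(4, 3), Mul(Rational(-1, 3), Mul(-13, 8))) = Add(Rational(4, 3), Mul(Rational(-1, 3), -104)) = Add(Rational(4, 3), Rational(104, 3)) = 36)
Function('u')(Y, d) = Add(Mul(Rational(1, 2), Pow(d, -1)), Mul(4, Y)) (Function('u')(Y, d) = Add(Mul(Add(d, Add(Mul(-1, Y), Mul(-1, d))), -4), Pow(Mul(2, d), -1)) = Add(Mul(Mul(-1, Y), -4), Mul(Rational(1, 2), Pow(d, -1))) = Add(Mul(4, Y), Mul(Rational(1, 2), Pow(d, -1))) = Add(Mul(Rational(1, 2), Pow(d, -1)), Mul(4, Y)))
Add(Mul(Function('u')(6, 2), -98), l) = Add(Mul(Add(Mul(Rational(1, 2), Pow(2, -1)), Mul(4, 6)), -98), 36) = Add(Mul(Add(Mul(Rational(1, 2), Rational(1, 2)), 24), -98), 36) = Add(Mul(Add(Rational(1, 4), 24), -98), 36) = Add(Mul(Rational(97, 4), -98), 36) = Add(Rational(-4753, 2), 36) = Rational(-4681, 2)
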